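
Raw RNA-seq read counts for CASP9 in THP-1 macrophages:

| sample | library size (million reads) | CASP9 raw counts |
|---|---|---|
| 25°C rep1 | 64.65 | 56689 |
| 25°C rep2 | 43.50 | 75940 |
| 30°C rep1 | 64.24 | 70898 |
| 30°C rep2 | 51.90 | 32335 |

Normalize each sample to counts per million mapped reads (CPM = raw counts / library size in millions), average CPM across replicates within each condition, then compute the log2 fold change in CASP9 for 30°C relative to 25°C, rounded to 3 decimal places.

-0.603

CPM(25°C rep1) = 56689 / 64.65 = 876.8600
CPM(25°C rep2) = 75940 / 43.50 = 1745.7471
CPM(30°C rep1) = 70898 / 64.24 = 1103.6426
CPM(30°C rep2) = 32335 / 51.90 = 623.0250
mean CPM(25°C) = 1311.3036; mean CPM(30°C) = 863.3338
Fold change = 863.3338 / 1311.3036 = 0.65838
log2(0.65838) = -0.6030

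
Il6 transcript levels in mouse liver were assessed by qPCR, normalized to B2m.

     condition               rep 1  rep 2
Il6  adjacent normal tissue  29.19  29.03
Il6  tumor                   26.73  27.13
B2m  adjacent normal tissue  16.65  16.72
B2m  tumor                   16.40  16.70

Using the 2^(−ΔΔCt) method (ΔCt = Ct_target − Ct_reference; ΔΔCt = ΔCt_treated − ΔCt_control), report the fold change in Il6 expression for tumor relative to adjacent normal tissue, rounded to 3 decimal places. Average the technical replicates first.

Mean Ct: Il6 adjacent normal tissue 29.110; Il6 tumor 26.930; B2m adjacent normal tissue 16.685; B2m tumor 16.550
ΔCt(adjacent normal tissue) = 29.110 − 16.685 = 12.425
ΔCt(tumor) = 26.930 − 16.550 = 10.380
ΔΔCt = 10.380 − 12.425 = -2.045
Fold change = 2^(−(-2.045)) = 2^2.045 = 4.1267

4.127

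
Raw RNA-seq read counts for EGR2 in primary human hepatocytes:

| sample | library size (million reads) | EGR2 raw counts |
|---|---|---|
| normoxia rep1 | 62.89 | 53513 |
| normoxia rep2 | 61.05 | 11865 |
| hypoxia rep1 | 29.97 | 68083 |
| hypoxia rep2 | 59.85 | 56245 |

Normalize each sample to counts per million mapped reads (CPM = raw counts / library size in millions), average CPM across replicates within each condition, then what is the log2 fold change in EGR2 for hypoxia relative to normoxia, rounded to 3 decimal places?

CPM(normoxia rep1) = 53513 / 62.89 = 850.8984
CPM(normoxia rep2) = 11865 / 61.05 = 194.3489
CPM(hypoxia rep1) = 68083 / 29.97 = 2271.7050
CPM(hypoxia rep2) = 56245 / 59.85 = 939.7661
mean CPM(normoxia) = 522.6236; mean CPM(hypoxia) = 1605.7356
Fold change = 1605.7356 / 522.6236 = 3.07245
log2(3.07245) = 1.6194

1.619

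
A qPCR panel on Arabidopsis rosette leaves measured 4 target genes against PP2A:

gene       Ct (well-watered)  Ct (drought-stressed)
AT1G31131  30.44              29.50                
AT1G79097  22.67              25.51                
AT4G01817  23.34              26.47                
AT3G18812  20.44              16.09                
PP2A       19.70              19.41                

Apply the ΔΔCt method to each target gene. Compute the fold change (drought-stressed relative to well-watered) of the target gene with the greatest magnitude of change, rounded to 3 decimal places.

AT1G31131: ΔΔCt = (29.50−19.41) − (30.44−19.70) = 10.09 − 10.74 = -0.65; fold change = 2^0.65 = 1.569
AT1G79097: ΔΔCt = (25.51−19.41) − (22.67−19.70) = 6.10 − 2.97 = 3.13; fold change = 2^-3.13 = 0.114
AT4G01817: ΔΔCt = (26.47−19.41) − (23.34−19.70) = 7.06 − 3.64 = 3.42; fold change = 2^-3.42 = 0.093
AT3G18812: ΔΔCt = (16.09−19.41) − (20.44−19.70) = -3.32 − 0.74 = -4.06; fold change = 2^4.06 = 16.679
AT3G18812 has the largest |ΔΔCt| = 4.06.

16.679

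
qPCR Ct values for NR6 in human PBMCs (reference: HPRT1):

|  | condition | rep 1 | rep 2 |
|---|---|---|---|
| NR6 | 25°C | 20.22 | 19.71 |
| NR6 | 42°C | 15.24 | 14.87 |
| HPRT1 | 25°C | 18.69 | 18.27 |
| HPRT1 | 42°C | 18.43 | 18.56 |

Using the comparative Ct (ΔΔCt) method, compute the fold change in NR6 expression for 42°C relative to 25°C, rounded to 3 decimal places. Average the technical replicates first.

30.379

Mean Ct: NR6 25°C 19.965; NR6 42°C 15.055; HPRT1 25°C 18.480; HPRT1 42°C 18.495
ΔCt(25°C) = 19.965 − 18.480 = 1.485
ΔCt(42°C) = 15.055 − 18.495 = -3.440
ΔΔCt = -3.440 − 1.485 = -4.925
Fold change = 2^(−(-4.925)) = 2^4.925 = 30.3789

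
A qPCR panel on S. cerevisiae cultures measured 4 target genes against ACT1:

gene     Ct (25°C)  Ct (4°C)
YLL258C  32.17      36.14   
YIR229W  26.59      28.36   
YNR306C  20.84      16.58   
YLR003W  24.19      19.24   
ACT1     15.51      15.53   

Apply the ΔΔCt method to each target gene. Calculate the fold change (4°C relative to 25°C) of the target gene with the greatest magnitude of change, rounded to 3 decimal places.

YLL258C: ΔΔCt = (36.14−15.53) − (32.17−15.51) = 20.61 − 16.66 = 3.95; fold change = 2^-3.95 = 0.065
YIR229W: ΔΔCt = (28.36−15.53) − (26.59−15.51) = 12.83 − 11.08 = 1.75; fold change = 2^-1.75 = 0.297
YNR306C: ΔΔCt = (16.58−15.53) − (20.84−15.51) = 1.05 − 5.33 = -4.28; fold change = 2^4.28 = 19.427
YLR003W: ΔΔCt = (19.24−15.53) − (24.19−15.51) = 3.71 − 8.68 = -4.97; fold change = 2^4.97 = 31.341
YLR003W has the largest |ΔΔCt| = 4.97.

31.341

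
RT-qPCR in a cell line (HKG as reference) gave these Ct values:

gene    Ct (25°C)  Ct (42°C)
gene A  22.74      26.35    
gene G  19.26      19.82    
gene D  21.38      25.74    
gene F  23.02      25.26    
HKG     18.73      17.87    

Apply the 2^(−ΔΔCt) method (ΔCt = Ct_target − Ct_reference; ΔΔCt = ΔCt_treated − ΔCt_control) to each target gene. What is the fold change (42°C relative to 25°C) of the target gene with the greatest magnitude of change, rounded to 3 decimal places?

gene A: ΔΔCt = (26.35−17.87) − (22.74−18.73) = 8.48 − 4.01 = 4.47; fold change = 2^-4.47 = 0.045
gene G: ΔΔCt = (19.82−17.87) − (19.26−18.73) = 1.95 − 0.53 = 1.42; fold change = 2^-1.42 = 0.374
gene D: ΔΔCt = (25.74−17.87) − (21.38−18.73) = 7.87 − 2.65 = 5.22; fold change = 2^-5.22 = 0.027
gene F: ΔΔCt = (25.26−17.87) − (23.02−18.73) = 7.39 − 4.29 = 3.10; fold change = 2^-3.10 = 0.117
gene D has the largest |ΔΔCt| = 5.22.

0.027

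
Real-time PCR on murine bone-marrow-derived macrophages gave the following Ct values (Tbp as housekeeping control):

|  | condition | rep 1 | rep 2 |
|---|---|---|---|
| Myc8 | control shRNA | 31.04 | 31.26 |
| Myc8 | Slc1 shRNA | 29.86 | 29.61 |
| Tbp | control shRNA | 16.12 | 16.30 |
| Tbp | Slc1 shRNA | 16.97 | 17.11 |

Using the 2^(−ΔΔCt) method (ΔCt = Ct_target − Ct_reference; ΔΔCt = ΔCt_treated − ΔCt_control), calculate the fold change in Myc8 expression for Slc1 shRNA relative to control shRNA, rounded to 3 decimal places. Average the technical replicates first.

4.740

Mean Ct: Myc8 control shRNA 31.150; Myc8 Slc1 shRNA 29.735; Tbp control shRNA 16.210; Tbp Slc1 shRNA 17.040
ΔCt(control shRNA) = 31.150 − 16.210 = 14.940
ΔCt(Slc1 shRNA) = 29.735 − 17.040 = 12.695
ΔΔCt = 12.695 − 14.940 = -2.245
Fold change = 2^(−(-2.245)) = 2^2.245 = 4.7404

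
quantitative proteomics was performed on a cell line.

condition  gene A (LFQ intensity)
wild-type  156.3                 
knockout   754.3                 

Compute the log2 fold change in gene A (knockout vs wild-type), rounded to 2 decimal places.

2.27

Fold change = 754.3 / 156.3 = 4.8260
log2(4.8260) = 2.271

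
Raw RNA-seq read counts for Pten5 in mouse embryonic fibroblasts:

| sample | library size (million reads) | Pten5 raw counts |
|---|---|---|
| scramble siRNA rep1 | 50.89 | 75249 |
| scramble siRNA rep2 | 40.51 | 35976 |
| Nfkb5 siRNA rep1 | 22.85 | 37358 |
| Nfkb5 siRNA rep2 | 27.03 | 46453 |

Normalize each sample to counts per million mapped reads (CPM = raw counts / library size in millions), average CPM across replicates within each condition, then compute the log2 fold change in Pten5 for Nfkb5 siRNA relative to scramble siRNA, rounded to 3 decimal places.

0.503

CPM(scramble siRNA rep1) = 75249 / 50.89 = 1478.6599
CPM(scramble siRNA rep2) = 35976 / 40.51 = 888.0770
CPM(Nfkb5 siRNA rep1) = 37358 / 22.85 = 1634.9234
CPM(Nfkb5 siRNA rep2) = 46453 / 27.03 = 1718.5720
mean CPM(scramble siRNA) = 1183.3684; mean CPM(Nfkb5 siRNA) = 1676.7477
Fold change = 1676.7477 / 1183.3684 = 1.41693
log2(1.41693) = 0.5028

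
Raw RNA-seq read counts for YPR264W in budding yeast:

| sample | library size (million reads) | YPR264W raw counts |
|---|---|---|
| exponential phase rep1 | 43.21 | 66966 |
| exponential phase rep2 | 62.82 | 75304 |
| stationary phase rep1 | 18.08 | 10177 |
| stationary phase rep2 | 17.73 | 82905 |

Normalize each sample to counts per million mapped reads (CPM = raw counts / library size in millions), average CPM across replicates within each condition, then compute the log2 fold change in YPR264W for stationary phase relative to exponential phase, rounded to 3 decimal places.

0.931

CPM(exponential phase rep1) = 66966 / 43.21 = 1549.7801
CPM(exponential phase rep2) = 75304 / 62.82 = 1198.7265
CPM(stationary phase rep1) = 10177 / 18.08 = 562.8872
CPM(stationary phase rep2) = 82905 / 17.73 = 4675.9729
mean CPM(exponential phase) = 1374.2533; mean CPM(stationary phase) = 2619.4300
Fold change = 2619.4300 / 1374.2533 = 1.90608
log2(1.90608) = 0.9306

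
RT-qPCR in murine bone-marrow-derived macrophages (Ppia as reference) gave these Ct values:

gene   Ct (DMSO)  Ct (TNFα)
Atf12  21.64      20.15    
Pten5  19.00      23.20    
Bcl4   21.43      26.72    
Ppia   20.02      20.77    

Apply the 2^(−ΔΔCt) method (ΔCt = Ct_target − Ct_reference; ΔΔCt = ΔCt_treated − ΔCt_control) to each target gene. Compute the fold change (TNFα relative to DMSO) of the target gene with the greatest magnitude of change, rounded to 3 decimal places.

Atf12: ΔΔCt = (20.15−20.77) − (21.64−20.02) = -0.62 − 1.62 = -2.24; fold change = 2^2.24 = 4.724
Pten5: ΔΔCt = (23.20−20.77) − (19.00−20.02) = 2.43 − (-1.02) = 3.45; fold change = 2^-3.45 = 0.092
Bcl4: ΔΔCt = (26.72−20.77) − (21.43−20.02) = 5.95 − 1.41 = 4.54; fold change = 2^-4.54 = 0.043
Bcl4 has the largest |ΔΔCt| = 4.54.

0.043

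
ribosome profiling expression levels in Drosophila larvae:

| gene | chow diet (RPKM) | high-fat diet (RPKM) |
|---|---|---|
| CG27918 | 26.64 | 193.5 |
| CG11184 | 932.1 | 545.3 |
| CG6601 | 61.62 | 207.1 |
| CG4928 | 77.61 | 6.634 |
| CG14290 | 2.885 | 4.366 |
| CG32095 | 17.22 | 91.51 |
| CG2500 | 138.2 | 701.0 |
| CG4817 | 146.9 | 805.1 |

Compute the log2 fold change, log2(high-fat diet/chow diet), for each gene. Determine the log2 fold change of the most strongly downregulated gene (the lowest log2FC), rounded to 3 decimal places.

-3.548

log2(193.5/26.64) = 2.861  (CG27918)
log2(545.3/932.1) = -0.773  (CG11184)
log2(207.1/61.62) = 1.749  (CG6601)
log2(6.634/77.61) = -3.548  (CG4928)
log2(4.366/2.885) = 0.598  (CG14290)
log2(91.51/17.22) = 2.410  (CG32095)
log2(701.0/138.2) = 2.343  (CG2500)
log2(805.1/146.9) = 2.454  (CG4817)
CG4928 is most strongly downregulated.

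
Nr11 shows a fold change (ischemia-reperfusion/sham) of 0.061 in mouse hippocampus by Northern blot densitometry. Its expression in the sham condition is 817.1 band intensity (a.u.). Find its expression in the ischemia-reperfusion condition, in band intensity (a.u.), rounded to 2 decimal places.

49.84

ischemia-reperfusion expression = 817.1 × 0.061 = 49.84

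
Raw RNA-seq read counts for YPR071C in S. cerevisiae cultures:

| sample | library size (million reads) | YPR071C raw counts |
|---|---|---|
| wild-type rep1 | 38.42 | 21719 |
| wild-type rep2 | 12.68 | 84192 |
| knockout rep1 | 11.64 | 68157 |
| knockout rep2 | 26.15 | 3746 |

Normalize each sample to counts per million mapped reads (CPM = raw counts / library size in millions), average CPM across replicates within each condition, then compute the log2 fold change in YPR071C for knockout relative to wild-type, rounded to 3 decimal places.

-0.264

CPM(wild-type rep1) = 21719 / 38.42 = 565.3045
CPM(wild-type rep2) = 84192 / 12.68 = 6639.7476
CPM(knockout rep1) = 68157 / 11.64 = 5855.4124
CPM(knockout rep2) = 3746 / 26.15 = 143.2505
mean CPM(wild-type) = 3602.5261; mean CPM(knockout) = 2999.3314
Fold change = 2999.3314 / 3602.5261 = 0.83256
log2(0.83256) = -0.2644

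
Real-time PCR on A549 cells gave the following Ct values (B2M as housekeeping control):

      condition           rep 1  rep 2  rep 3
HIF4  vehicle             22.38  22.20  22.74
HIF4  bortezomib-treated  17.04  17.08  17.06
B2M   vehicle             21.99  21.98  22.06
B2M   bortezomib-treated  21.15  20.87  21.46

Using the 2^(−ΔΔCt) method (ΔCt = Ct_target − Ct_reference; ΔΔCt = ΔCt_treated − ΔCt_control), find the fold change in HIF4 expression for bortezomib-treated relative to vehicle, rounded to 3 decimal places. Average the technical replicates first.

Mean Ct: HIF4 vehicle 22.440; HIF4 bortezomib-treated 17.060; B2M vehicle 22.010; B2M bortezomib-treated 21.160
ΔCt(vehicle) = 22.440 − 22.010 = 0.430
ΔCt(bortezomib-treated) = 17.060 − 21.160 = -4.100
ΔΔCt = -4.100 − 0.430 = -4.530
Fold change = 2^(−(-4.530)) = 2^4.530 = 23.1029

23.103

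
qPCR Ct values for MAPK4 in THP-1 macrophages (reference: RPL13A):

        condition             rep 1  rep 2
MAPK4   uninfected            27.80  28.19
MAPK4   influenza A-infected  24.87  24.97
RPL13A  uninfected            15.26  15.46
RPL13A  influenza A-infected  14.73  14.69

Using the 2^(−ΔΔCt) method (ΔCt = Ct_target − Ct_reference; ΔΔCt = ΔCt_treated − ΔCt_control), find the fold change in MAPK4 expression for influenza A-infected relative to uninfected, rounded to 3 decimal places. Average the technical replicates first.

5.370

Mean Ct: MAPK4 uninfected 27.995; MAPK4 influenza A-infected 24.920; RPL13A uninfected 15.360; RPL13A influenza A-infected 14.710
ΔCt(uninfected) = 27.995 − 15.360 = 12.635
ΔCt(influenza A-infected) = 24.920 − 14.710 = 10.210
ΔΔCt = 10.210 − 12.635 = -2.425
Fold change = 2^(−(-2.425)) = 2^2.425 = 5.3703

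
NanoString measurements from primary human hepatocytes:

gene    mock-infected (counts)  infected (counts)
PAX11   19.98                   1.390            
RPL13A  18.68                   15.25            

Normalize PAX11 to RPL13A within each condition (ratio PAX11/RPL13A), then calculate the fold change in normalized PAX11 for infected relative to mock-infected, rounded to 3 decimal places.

PAX11/RPL13A (mock-infected) = 19.98 / 18.68 = 1.0696
PAX11/RPL13A (infected) = 1.390 / 15.25 = 0.091148
Fold change = 0.091148 / 1.0696 = 0.0852

0.085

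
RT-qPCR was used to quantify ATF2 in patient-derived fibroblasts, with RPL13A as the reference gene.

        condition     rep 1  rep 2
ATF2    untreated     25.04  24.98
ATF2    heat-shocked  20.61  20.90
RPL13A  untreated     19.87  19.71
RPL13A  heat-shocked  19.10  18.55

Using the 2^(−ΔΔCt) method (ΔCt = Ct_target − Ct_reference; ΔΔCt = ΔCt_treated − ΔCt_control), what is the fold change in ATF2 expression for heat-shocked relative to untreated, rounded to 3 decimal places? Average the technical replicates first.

9.781

Mean Ct: ATF2 untreated 25.010; ATF2 heat-shocked 20.755; RPL13A untreated 19.790; RPL13A heat-shocked 18.825
ΔCt(untreated) = 25.010 − 19.790 = 5.220
ΔCt(heat-shocked) = 20.755 − 18.825 = 1.930
ΔΔCt = 1.930 − 5.220 = -3.290
Fold change = 2^(−(-3.290)) = 2^3.290 = 9.7811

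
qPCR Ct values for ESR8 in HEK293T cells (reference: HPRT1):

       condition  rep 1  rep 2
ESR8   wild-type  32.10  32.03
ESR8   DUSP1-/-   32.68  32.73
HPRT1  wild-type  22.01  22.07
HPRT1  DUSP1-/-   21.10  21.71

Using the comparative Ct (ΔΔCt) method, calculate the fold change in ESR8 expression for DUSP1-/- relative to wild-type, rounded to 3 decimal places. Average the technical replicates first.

Mean Ct: ESR8 wild-type 32.065; ESR8 DUSP1-/- 32.705; HPRT1 wild-type 22.040; HPRT1 DUSP1-/- 21.405
ΔCt(wild-type) = 32.065 − 22.040 = 10.025
ΔCt(DUSP1-/-) = 32.705 − 21.405 = 11.300
ΔΔCt = 11.300 − 10.025 = 1.275
Fold change = 2^(−1.275) = 0.4132

0.413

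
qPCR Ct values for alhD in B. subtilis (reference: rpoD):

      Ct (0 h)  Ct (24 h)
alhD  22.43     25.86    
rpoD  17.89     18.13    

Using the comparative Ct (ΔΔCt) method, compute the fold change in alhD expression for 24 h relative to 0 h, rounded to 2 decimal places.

ΔCt(0 h) = 22.430 − 17.890 = 4.540
ΔCt(24 h) = 25.860 − 18.130 = 7.730
ΔΔCt = 7.730 − 4.540 = 3.190
Fold change = 2^(−3.190) = 0.110

0.11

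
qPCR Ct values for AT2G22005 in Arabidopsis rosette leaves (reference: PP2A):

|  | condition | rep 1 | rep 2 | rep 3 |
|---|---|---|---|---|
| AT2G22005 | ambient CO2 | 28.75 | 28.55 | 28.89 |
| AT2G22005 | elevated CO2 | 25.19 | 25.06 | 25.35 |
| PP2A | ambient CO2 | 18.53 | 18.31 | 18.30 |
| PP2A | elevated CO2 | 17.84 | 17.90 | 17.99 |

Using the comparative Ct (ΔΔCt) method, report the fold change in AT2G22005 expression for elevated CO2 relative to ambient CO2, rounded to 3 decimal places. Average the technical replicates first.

8.340

Mean Ct: AT2G22005 ambient CO2 28.730; AT2G22005 elevated CO2 25.200; PP2A ambient CO2 18.380; PP2A elevated CO2 17.910
ΔCt(ambient CO2) = 28.730 − 18.380 = 10.350
ΔCt(elevated CO2) = 25.200 − 17.910 = 7.290
ΔΔCt = 7.290 − 10.350 = -3.060
Fold change = 2^(−(-3.060)) = 2^3.060 = 8.3397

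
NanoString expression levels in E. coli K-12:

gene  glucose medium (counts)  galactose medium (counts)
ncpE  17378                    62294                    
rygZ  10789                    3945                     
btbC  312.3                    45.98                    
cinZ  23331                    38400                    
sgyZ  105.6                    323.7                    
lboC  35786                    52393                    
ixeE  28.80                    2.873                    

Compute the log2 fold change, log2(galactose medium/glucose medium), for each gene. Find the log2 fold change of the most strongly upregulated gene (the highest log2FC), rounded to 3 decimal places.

log2(62294/17378) = 1.842  (ncpE)
log2(3945/10789) = -1.451  (rygZ)
log2(45.98/312.3) = -2.764  (btbC)
log2(38400/23331) = 0.719  (cinZ)
log2(323.7/105.6) = 1.616  (sgyZ)
log2(52393/35786) = 0.550  (lboC)
log2(2.873/28.80) = -3.325  (ixeE)
ncpE is most strongly upregulated.

1.842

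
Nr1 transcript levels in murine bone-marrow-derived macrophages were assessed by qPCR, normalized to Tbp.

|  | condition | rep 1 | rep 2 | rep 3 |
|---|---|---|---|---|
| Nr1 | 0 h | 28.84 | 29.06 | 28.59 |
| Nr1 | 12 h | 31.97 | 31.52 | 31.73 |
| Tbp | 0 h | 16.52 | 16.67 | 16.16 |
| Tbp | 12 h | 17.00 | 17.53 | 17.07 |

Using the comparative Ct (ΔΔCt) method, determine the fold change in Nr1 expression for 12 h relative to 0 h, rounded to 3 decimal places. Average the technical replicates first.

0.224

Mean Ct: Nr1 0 h 28.830; Nr1 12 h 31.740; Tbp 0 h 16.450; Tbp 12 h 17.200
ΔCt(0 h) = 28.830 − 16.450 = 12.380
ΔCt(12 h) = 31.740 − 17.200 = 14.540
ΔΔCt = 14.540 − 12.380 = 2.160
Fold change = 2^(−2.160) = 0.2238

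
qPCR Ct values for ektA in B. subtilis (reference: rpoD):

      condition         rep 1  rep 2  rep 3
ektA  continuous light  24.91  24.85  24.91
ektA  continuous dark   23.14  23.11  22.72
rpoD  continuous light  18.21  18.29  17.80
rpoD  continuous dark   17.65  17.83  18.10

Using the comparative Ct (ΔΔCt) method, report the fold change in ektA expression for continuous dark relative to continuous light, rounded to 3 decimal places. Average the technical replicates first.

3.160

Mean Ct: ektA continuous light 24.890; ektA continuous dark 22.990; rpoD continuous light 18.100; rpoD continuous dark 17.860
ΔCt(continuous light) = 24.890 − 18.100 = 6.790
ΔCt(continuous dark) = 22.990 − 17.860 = 5.130
ΔΔCt = 5.130 − 6.790 = -1.660
Fold change = 2^(−(-1.660)) = 2^1.660 = 3.1602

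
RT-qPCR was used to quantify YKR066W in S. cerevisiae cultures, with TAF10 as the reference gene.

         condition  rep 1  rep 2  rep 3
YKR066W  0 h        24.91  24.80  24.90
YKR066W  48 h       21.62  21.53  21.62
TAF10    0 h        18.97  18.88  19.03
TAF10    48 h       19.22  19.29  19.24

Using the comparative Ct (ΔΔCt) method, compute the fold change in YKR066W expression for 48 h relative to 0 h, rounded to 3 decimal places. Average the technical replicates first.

Mean Ct: YKR066W 0 h 24.870; YKR066W 48 h 21.590; TAF10 0 h 18.960; TAF10 48 h 19.250
ΔCt(0 h) = 24.870 − 18.960 = 5.910
ΔCt(48 h) = 21.590 − 19.250 = 2.340
ΔΔCt = 2.340 − 5.910 = -3.570
Fold change = 2^(−(-3.570)) = 2^3.570 = 11.8762

11.876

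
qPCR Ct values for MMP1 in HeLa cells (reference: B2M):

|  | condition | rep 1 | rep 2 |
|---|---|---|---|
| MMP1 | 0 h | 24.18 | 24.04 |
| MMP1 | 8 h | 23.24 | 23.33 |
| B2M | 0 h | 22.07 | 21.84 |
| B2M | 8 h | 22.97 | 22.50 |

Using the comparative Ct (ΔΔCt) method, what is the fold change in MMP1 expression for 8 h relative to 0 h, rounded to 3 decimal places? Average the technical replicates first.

3.042

Mean Ct: MMP1 0 h 24.110; MMP1 8 h 23.285; B2M 0 h 21.955; B2M 8 h 22.735
ΔCt(0 h) = 24.110 − 21.955 = 2.155
ΔCt(8 h) = 23.285 − 22.735 = 0.550
ΔΔCt = 0.550 − 2.155 = -1.605
Fold change = 2^(−(-1.605)) = 2^1.605 = 3.0420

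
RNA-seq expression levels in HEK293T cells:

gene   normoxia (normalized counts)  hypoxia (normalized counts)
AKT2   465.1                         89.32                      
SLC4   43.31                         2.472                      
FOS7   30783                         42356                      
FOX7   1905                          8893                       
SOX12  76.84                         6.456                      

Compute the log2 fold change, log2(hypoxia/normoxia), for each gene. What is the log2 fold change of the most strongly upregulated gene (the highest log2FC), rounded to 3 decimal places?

log2(89.32/465.1) = -2.380  (AKT2)
log2(2.472/43.31) = -4.131  (SLC4)
log2(42356/30783) = 0.460  (FOS7)
log2(8893/1905) = 2.223  (FOX7)
log2(6.456/76.84) = -3.573  (SOX12)
FOX7 is most strongly upregulated.

2.223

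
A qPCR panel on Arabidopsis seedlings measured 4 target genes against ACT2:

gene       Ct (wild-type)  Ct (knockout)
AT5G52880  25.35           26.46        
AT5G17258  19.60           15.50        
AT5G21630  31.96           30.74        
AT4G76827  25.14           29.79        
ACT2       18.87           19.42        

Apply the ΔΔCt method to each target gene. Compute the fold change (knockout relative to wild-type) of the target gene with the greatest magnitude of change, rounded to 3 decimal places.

AT5G52880: ΔΔCt = (26.46−19.42) − (25.35−18.87) = 7.04 − 6.48 = 0.56; fold change = 2^-0.56 = 0.678
AT5G17258: ΔΔCt = (15.50−19.42) − (19.60−18.87) = -3.92 − 0.73 = -4.65; fold change = 2^4.65 = 25.107
AT5G21630: ΔΔCt = (30.74−19.42) − (31.96−18.87) = 11.32 − 13.09 = -1.77; fold change = 2^1.77 = 3.411
AT4G76827: ΔΔCt = (29.79−19.42) − (25.14−18.87) = 10.37 − 6.27 = 4.10; fold change = 2^-4.10 = 0.058
AT5G17258 has the largest |ΔΔCt| = 4.65.

25.107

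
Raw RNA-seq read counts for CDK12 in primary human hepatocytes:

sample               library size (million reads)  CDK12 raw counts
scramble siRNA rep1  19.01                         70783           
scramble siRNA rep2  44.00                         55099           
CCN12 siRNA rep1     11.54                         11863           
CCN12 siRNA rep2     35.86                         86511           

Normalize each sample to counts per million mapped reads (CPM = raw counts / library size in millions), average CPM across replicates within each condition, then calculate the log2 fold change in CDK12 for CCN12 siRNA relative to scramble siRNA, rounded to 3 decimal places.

-0.532

CPM(scramble siRNA rep1) = 70783 / 19.01 = 3723.4613
CPM(scramble siRNA rep2) = 55099 / 44.00 = 1252.2500
CPM(CCN12 siRNA rep1) = 11863 / 11.54 = 1027.9896
CPM(CCN12 siRNA rep2) = 86511 / 35.86 = 2412.4651
mean CPM(scramble siRNA) = 2487.8557; mean CPM(CCN12 siRNA) = 1720.2274
Fold change = 1720.2274 / 2487.8557 = 0.69145
log2(0.69145) = -0.5323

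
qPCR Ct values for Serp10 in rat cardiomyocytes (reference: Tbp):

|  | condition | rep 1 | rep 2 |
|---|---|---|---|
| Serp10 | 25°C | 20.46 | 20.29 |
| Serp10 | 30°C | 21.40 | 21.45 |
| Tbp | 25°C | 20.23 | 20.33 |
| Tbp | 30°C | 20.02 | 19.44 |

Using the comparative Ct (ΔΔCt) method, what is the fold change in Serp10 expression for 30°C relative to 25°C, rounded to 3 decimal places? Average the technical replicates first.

0.330

Mean Ct: Serp10 25°C 20.375; Serp10 30°C 21.425; Tbp 25°C 20.280; Tbp 30°C 19.730
ΔCt(25°C) = 20.375 − 20.280 = 0.095
ΔCt(30°C) = 21.425 − 19.730 = 1.695
ΔΔCt = 1.695 − 0.095 = 1.600
Fold change = 2^(−1.600) = 0.3299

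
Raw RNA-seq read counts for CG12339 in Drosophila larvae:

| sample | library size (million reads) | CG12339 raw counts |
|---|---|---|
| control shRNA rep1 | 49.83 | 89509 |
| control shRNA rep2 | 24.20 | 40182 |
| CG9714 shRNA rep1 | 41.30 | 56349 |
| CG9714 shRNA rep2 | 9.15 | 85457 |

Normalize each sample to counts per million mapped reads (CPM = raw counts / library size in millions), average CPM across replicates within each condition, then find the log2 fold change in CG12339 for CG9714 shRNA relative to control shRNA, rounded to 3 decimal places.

CPM(control shRNA rep1) = 89509 / 49.83 = 1796.2874
CPM(control shRNA rep2) = 40182 / 24.20 = 1660.4132
CPM(CG9714 shRNA rep1) = 56349 / 41.30 = 1364.3826
CPM(CG9714 shRNA rep2) = 85457 / 9.15 = 9339.5628
mean CPM(control shRNA) = 1728.3503; mean CPM(CG9714 shRNA) = 5351.9727
Fold change = 5351.9727 / 1728.3503 = 3.09658
log2(3.09658) = 1.6307

1.631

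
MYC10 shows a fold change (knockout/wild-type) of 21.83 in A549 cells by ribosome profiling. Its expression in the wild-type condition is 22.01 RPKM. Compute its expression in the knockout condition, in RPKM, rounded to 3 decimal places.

knockout expression = 22.01 × 21.83 = 480.478

480.478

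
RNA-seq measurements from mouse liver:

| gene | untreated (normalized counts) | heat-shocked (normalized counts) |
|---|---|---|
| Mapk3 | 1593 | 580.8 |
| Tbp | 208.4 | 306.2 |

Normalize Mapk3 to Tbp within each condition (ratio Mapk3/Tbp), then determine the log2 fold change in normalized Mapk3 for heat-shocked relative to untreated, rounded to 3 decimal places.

-2.011

Mapk3/Tbp (untreated) = 1593 / 208.4 = 7.644
Mapk3/Tbp (heat-shocked) = 580.8 / 306.2 = 1.8968
Fold change = 1.8968 / 7.644 = 0.2481
log2(0.2481) = -2.0108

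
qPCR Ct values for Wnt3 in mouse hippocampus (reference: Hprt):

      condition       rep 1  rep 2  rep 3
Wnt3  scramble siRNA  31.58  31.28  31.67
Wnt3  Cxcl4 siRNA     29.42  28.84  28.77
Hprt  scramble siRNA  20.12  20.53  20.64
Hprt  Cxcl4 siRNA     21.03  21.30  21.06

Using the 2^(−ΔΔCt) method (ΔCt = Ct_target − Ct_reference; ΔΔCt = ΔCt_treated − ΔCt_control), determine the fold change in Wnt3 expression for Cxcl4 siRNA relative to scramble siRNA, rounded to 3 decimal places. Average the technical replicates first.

Mean Ct: Wnt3 scramble siRNA 31.510; Wnt3 Cxcl4 siRNA 29.010; Hprt scramble siRNA 20.430; Hprt Cxcl4 siRNA 21.130
ΔCt(scramble siRNA) = 31.510 − 20.430 = 11.080
ΔCt(Cxcl4 siRNA) = 29.010 − 21.130 = 7.880
ΔΔCt = 7.880 − 11.080 = -3.200
Fold change = 2^(−(-3.200)) = 2^3.200 = 9.1896

9.190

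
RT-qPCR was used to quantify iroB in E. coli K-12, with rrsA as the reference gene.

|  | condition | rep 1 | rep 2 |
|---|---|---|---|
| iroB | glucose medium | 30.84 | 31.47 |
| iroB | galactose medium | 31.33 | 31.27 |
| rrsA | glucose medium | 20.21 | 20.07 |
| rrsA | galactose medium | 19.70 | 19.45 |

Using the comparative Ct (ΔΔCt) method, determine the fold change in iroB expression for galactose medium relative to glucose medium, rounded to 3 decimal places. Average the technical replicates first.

Mean Ct: iroB glucose medium 31.155; iroB galactose medium 31.300; rrsA glucose medium 20.140; rrsA galactose medium 19.575
ΔCt(glucose medium) = 31.155 − 20.140 = 11.015
ΔCt(galactose medium) = 31.300 − 19.575 = 11.725
ΔΔCt = 11.725 − 11.015 = 0.710
Fold change = 2^(−0.710) = 0.6113

0.611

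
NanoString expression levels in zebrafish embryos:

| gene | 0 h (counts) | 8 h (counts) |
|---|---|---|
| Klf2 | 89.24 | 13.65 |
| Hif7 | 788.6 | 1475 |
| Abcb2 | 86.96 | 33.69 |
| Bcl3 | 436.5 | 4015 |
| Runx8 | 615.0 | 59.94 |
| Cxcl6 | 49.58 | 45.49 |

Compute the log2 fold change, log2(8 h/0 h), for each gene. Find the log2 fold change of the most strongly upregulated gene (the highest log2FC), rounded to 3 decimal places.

3.201

log2(13.65/89.24) = -2.709  (Klf2)
log2(1475/788.6) = 0.903  (Hif7)
log2(33.69/86.96) = -1.368  (Abcb2)
log2(4015/436.5) = 3.201  (Bcl3)
log2(59.94/615.0) = -3.359  (Runx8)
log2(45.49/49.58) = -0.124  (Cxcl6)
Bcl3 is most strongly upregulated.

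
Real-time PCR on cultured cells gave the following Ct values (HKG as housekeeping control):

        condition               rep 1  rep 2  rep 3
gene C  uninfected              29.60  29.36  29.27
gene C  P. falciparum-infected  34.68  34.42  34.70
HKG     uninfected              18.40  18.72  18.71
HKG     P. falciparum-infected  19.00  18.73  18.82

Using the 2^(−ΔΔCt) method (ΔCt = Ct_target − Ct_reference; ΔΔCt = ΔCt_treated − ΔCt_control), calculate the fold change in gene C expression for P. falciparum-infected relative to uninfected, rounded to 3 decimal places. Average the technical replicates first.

0.032

Mean Ct: gene C uninfected 29.410; gene C P. falciparum-infected 34.600; HKG uninfected 18.610; HKG P. falciparum-infected 18.850
ΔCt(uninfected) = 29.410 − 18.610 = 10.800
ΔCt(P. falciparum-infected) = 34.600 − 18.850 = 15.750
ΔΔCt = 15.750 − 10.800 = 4.950
Fold change = 2^(−4.950) = 0.0324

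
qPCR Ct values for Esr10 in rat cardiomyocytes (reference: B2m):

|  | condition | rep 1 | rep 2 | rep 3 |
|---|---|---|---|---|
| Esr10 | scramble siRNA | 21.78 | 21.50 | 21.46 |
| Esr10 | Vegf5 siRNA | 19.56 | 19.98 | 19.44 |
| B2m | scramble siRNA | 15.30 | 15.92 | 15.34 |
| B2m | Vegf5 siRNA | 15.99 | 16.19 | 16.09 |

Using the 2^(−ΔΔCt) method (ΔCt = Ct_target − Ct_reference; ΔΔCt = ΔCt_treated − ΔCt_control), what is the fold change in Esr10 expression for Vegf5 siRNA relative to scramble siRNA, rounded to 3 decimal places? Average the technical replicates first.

5.618

Mean Ct: Esr10 scramble siRNA 21.580; Esr10 Vegf5 siRNA 19.660; B2m scramble siRNA 15.520; B2m Vegf5 siRNA 16.090
ΔCt(scramble siRNA) = 21.580 − 15.520 = 6.060
ΔCt(Vegf5 siRNA) = 19.660 − 16.090 = 3.570
ΔΔCt = 3.570 − 6.060 = -2.490
Fold change = 2^(−(-2.490)) = 2^2.490 = 5.6178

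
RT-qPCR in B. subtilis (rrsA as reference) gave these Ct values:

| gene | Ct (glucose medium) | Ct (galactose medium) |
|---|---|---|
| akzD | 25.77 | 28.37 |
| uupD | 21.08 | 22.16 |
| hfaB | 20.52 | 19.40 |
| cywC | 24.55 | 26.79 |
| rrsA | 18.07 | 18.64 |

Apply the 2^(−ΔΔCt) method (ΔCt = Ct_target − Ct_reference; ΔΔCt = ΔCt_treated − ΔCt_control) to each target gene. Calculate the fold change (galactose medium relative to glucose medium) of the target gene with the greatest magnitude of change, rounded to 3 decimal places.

0.245

akzD: ΔΔCt = (28.37−18.64) − (25.77−18.07) = 9.73 − 7.70 = 2.03; fold change = 2^-2.03 = 0.245
uupD: ΔΔCt = (22.16−18.64) − (21.08−18.07) = 3.52 − 3.01 = 0.51; fold change = 2^-0.51 = 0.702
hfaB: ΔΔCt = (19.40−18.64) − (20.52−18.07) = 0.76 − 2.45 = -1.69; fold change = 2^1.69 = 3.227
cywC: ΔΔCt = (26.79−18.64) − (24.55−18.07) = 8.15 − 6.48 = 1.67; fold change = 2^-1.67 = 0.314
akzD has the largest |ΔΔCt| = 2.03.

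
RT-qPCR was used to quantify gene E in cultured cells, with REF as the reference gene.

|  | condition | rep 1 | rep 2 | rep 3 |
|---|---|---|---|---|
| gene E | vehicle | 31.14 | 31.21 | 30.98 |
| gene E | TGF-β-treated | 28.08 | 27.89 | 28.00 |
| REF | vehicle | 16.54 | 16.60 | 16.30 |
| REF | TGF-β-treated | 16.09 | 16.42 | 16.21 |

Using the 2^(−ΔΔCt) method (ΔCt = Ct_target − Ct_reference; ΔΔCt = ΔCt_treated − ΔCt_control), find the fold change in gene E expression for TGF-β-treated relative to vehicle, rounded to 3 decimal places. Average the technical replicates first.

Mean Ct: gene E vehicle 31.110; gene E TGF-β-treated 27.990; REF vehicle 16.480; REF TGF-β-treated 16.240
ΔCt(vehicle) = 31.110 − 16.480 = 14.630
ΔCt(TGF-β-treated) = 27.990 − 16.240 = 11.750
ΔΔCt = 11.750 − 14.630 = -2.880
Fold change = 2^(−(-2.880)) = 2^2.880 = 7.3615

7.362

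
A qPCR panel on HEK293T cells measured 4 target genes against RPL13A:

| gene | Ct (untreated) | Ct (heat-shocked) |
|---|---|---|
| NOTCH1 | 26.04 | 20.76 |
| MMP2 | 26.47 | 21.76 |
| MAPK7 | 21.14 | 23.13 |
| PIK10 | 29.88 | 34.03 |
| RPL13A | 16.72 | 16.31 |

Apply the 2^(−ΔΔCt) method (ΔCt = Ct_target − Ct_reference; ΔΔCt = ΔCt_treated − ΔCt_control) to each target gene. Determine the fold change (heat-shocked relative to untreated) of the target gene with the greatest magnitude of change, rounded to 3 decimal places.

29.243

NOTCH1: ΔΔCt = (20.76−16.31) − (26.04−16.72) = 4.45 − 9.32 = -4.87; fold change = 2^4.87 = 29.243
MMP2: ΔΔCt = (21.76−16.31) − (26.47−16.72) = 5.45 − 9.75 = -4.30; fold change = 2^4.30 = 19.698
MAPK7: ΔΔCt = (23.13−16.31) − (21.14−16.72) = 6.82 − 4.42 = 2.40; fold change = 2^-2.40 = 0.189
PIK10: ΔΔCt = (34.03−16.31) − (29.88−16.72) = 17.72 − 13.16 = 4.56; fold change = 2^-4.56 = 0.042
NOTCH1 has the largest |ΔΔCt| = 4.87.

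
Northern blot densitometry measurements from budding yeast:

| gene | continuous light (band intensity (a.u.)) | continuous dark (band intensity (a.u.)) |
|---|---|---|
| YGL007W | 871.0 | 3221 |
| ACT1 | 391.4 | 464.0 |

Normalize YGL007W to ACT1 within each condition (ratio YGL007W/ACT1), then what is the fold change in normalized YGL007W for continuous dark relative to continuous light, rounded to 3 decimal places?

YGL007W/ACT1 (continuous light) = 871.0 / 391.4 = 2.2253
YGL007W/ACT1 (continuous dark) = 3221 / 464.0 = 6.9418
Fold change = 6.9418 / 2.2253 = 3.1194

3.119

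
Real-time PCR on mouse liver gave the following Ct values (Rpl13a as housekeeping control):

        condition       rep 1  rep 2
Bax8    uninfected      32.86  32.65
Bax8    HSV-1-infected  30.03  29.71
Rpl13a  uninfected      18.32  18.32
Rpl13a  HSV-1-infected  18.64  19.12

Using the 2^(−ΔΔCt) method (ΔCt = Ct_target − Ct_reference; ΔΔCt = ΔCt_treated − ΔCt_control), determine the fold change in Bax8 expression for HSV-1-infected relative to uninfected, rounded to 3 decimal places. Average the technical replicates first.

Mean Ct: Bax8 uninfected 32.755; Bax8 HSV-1-infected 29.870; Rpl13a uninfected 18.320; Rpl13a HSV-1-infected 18.880
ΔCt(uninfected) = 32.755 − 18.320 = 14.435
ΔCt(HSV-1-infected) = 29.870 − 18.880 = 10.990
ΔΔCt = 10.990 − 14.435 = -3.445
Fold change = 2^(−(-3.445)) = 2^3.445 = 10.8905

10.891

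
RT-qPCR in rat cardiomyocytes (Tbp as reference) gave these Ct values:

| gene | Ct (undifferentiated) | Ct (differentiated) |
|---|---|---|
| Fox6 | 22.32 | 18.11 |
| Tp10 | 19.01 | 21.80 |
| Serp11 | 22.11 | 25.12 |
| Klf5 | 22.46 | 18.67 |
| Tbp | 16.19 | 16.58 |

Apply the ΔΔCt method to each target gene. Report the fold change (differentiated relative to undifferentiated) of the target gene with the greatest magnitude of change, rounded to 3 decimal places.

Fox6: ΔΔCt = (18.11−16.58) − (22.32−16.19) = 1.53 − 6.13 = -4.60; fold change = 2^4.60 = 24.251
Tp10: ΔΔCt = (21.80−16.58) − (19.01−16.19) = 5.22 − 2.82 = 2.40; fold change = 2^-2.40 = 0.189
Serp11: ΔΔCt = (25.12−16.58) − (22.11−16.19) = 8.54 − 5.92 = 2.62; fold change = 2^-2.62 = 0.163
Klf5: ΔΔCt = (18.67−16.58) − (22.46−16.19) = 2.09 − 6.27 = -4.18; fold change = 2^4.18 = 18.126
Fox6 has the largest |ΔΔCt| = 4.60.

24.251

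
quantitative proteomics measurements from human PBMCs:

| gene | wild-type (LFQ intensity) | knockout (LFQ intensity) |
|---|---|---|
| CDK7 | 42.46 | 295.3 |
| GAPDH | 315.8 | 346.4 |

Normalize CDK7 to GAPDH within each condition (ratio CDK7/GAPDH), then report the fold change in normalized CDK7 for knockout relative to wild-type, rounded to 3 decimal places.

6.340

CDK7/GAPDH (wild-type) = 42.46 / 315.8 = 0.13445
CDK7/GAPDH (knockout) = 295.3 / 346.4 = 0.85248
Fold change = 0.85248 / 0.13445 = 6.3404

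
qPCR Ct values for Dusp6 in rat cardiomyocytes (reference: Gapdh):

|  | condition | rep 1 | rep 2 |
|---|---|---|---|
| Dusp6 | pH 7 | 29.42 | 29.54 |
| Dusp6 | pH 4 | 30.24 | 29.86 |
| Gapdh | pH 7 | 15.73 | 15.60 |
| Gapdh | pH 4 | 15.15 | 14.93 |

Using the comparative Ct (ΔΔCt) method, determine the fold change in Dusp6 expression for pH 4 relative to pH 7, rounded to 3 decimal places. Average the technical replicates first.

Mean Ct: Dusp6 pH 7 29.480; Dusp6 pH 4 30.050; Gapdh pH 7 15.665; Gapdh pH 4 15.040
ΔCt(pH 7) = 29.480 − 15.665 = 13.815
ΔCt(pH 4) = 30.050 − 15.040 = 15.010
ΔΔCt = 15.010 − 13.815 = 1.195
Fold change = 2^(−1.195) = 0.4368

0.437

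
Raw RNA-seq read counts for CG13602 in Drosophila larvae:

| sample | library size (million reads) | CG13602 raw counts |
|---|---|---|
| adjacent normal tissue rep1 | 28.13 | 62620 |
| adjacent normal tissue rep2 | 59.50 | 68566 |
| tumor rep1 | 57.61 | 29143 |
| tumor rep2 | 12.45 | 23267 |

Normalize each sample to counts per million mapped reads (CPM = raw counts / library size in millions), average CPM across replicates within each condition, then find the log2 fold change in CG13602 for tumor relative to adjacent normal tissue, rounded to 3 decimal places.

-0.509

CPM(adjacent normal tissue rep1) = 62620 / 28.13 = 2226.0931
CPM(adjacent normal tissue rep2) = 68566 / 59.50 = 1152.3697
CPM(tumor rep1) = 29143 / 57.61 = 505.8670
CPM(tumor rep2) = 23267 / 12.45 = 1868.8353
mean CPM(adjacent normal tissue) = 1689.2314; mean CPM(tumor) = 1187.3512
Fold change = 1187.3512 / 1689.2314 = 0.70289
log2(0.70289) = -0.5086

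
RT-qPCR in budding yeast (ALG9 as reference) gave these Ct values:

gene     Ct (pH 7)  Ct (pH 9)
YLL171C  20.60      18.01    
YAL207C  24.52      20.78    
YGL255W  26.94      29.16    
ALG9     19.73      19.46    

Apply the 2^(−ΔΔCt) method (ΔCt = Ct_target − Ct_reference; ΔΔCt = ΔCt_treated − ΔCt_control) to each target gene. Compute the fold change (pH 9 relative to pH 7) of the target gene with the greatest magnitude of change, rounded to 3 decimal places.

11.081

YLL171C: ΔΔCt = (18.01−19.46) − (20.60−19.73) = -1.45 − 0.87 = -2.32; fold change = 2^2.32 = 4.993
YAL207C: ΔΔCt = (20.78−19.46) − (24.52−19.73) = 1.32 − 4.79 = -3.47; fold change = 2^3.47 = 11.081
YGL255W: ΔΔCt = (29.16−19.46) − (26.94−19.73) = 9.70 − 7.21 = 2.49; fold change = 2^-2.49 = 0.178
YAL207C has the largest |ΔΔCt| = 3.47.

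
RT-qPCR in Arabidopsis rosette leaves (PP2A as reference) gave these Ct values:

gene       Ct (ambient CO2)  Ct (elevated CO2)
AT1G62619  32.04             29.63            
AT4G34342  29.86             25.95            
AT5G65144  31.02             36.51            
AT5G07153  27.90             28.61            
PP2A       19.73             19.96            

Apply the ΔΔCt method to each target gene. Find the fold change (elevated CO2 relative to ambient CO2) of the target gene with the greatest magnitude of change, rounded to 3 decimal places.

AT1G62619: ΔΔCt = (29.63−19.96) − (32.04−19.73) = 9.67 − 12.31 = -2.64; fold change = 2^2.64 = 6.233
AT4G34342: ΔΔCt = (25.95−19.96) − (29.86−19.73) = 5.99 − 10.13 = -4.14; fold change = 2^4.14 = 17.630
AT5G65144: ΔΔCt = (36.51−19.96) − (31.02−19.73) = 16.55 − 11.29 = 5.26; fold change = 2^-5.26 = 0.026
AT5G07153: ΔΔCt = (28.61−19.96) − (27.90−19.73) = 8.65 − 8.17 = 0.48; fold change = 2^-0.48 = 0.717
AT5G65144 has the largest |ΔΔCt| = 5.26.

0.026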